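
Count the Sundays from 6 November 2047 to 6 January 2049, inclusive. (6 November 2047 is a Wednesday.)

6 November 2047 is a Wednesday; the first Sunday on or after it is 10 November 2047 (4 days later).
From 10 November 2047 to 6 January 2049: 51 + 366 + 6 = 423 days (rest of 2047, 2048, to 6 January 2049 in 2049).
423 ÷ 7 = 60 full weeks with remainder 3, so 60 more Sundays after the first → 61.

61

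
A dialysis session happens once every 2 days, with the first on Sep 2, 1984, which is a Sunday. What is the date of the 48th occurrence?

Dec 5, 1984

The 48th occurrence is 47 intervals after the first: 47 × 2 = 94 days after Sep 2, 1984.
Sep has 30 days — 28 days to the end of Sep leaves 66.
Oct has 31 days (35 left).
Nov has 30 days (5 left).
5 days into Dec → Dec 5, 1984.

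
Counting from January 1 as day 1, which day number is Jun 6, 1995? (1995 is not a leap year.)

157

Days in months before Jun: 31 + 28 + 31 + 30 + 31 = 151.
Plus 6 days into Jun → day 157.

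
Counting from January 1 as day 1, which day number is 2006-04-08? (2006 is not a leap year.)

98

Days in months before April: 31 + 28 + 31 = 90.
Plus 8 days into April → day 98.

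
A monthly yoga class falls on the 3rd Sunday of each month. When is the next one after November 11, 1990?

November 1990 starts on a Thursday; its first Sunday is the 4th, so the 3rd Sunday is the 18th — November 18, 1990.
November 18, 1990 is after November 11, 1990, so that is the next one.

November 18, 1990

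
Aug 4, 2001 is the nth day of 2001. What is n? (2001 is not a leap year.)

Days in months before Aug: 31 + 28 + 31 + 30 + 31 + 30 + 31 = 212.
Plus 4 days into Aug → day 216.

216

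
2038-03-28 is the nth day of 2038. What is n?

87

Days in months before March: 31 + 28 = 59.
Plus 28 days into March → day 87.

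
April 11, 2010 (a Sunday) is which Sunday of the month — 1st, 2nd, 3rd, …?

2nd

Day 11 falls in week ⌈11/7⌉ of the month.
Days 1–7 hold the 1st Sunday, 8–14 the 2nd, 15–21 the 3rd, 22–28 the 4th, 29–31 the 5th.
11 is in the range for the 2nd.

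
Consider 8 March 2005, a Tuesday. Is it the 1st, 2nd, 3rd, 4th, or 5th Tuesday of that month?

2nd

Day 8 falls in week ⌈8/7⌉ of the month.
Days 1–7 hold the 1st Tuesday, 8–14 the 2nd, 15–21 the 3rd, 22–28 the 4th, 29–31 the 5th.
8 is in the range for the 2nd.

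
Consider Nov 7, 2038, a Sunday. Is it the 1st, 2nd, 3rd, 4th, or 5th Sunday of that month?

Day 7 falls in week ⌈7/7⌉ of the month.
Days 1–7 hold the 1st Sunday, 8–14 the 2nd, 15–21 the 3rd, 22–28 the 4th, 29–31 the 5th.
7 is in the range for the 1st.

1st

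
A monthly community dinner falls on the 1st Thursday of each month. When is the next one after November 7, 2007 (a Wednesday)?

December 6, 2007

November 2007 starts on a Thursday, so its 1st Thursday is November 1, 2007.
That is not after November 7, 2007, so look at December 2007.
December 2007 starts on a Saturday, so its 1st Thursday is December 6, 2007 (5 days in).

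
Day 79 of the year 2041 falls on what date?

Jan has 31 days (79 − 31 = 48 remain).
Feb has 28 days (48 − 28 = 20 remain).
20 into Mar → Mar 20.

Mar 20, 2041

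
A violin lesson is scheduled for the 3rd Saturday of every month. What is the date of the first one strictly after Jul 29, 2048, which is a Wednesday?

Aug 15, 2048

Jul 2048 starts on a Wednesday; its first Saturday is the 4th, so the 3rd Saturday is the 18th — Jul 18, 2048.
That is not after Jul 29, 2048, so look at Aug 2048.
Aug 2048 starts on a Saturday; its first Saturday is the 1st, so the 3rd Saturday is the 15th — Aug 15, 2048.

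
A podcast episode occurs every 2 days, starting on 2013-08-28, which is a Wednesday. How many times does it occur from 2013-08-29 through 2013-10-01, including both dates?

17

Occurrences land 2·i days after 2013-08-28 for i = 0, 1, 2, …
2013-08-29 is 1 day after the start; 1 ÷ 2 = 0 remainder 1; since the remainder is 1, round up to i = 1. First occurrence in the window: #2 on 2013-08-30 (1×2 = 2 days in).
2013-10-01 is 34 days after the start; 34 ÷ 2 = 17 remainder 0. Last occurrence in the window: #18 on 2013-10-01.
Occurrences #2 through #18: 17 in total.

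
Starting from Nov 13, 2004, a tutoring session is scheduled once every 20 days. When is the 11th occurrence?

Jun 1, 2005

The 11th occurrence is 10 intervals after the first: 10 × 20 = 200 days after Nov 13, 2004.
Nov has 30 days — 17 days to the end of Nov leaves 183.
Dec has 31 days (152 left).
Jan has 31 days (121 left).
Feb has 28 days (93 left).
Mar has 31 days (62 left).
Apr has 30 days (32 left).
May has 31 days (1 left).
1 day into Jun → Jun 1, 2005.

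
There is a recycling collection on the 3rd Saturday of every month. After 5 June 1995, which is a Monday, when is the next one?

17 June 1995

June 1995 starts on a Thursday; its first Saturday is the 3rd, so the 3rd Saturday is the 17th — 17 June 1995.
17 June 1995 is after 5 June 1995, so that is the next one.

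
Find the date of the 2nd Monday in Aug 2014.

Aug 11, 2014

The first Monday of Aug 2014 is Aug 4.
The 2nd Monday is 1 weeks later: 4 + 7 = 11.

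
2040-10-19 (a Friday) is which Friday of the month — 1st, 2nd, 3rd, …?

Day 19 falls in week ⌈19/7⌉ of the month.
Days 1–7 hold the 1st Friday, 8–14 the 2nd, 15–21 the 3rd, 22–28 the 4th, 29–31 the 5th.
19 is in the range for the 3rd.

3rd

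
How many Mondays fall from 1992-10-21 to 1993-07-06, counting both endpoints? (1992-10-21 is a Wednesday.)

37

1992-10-21 is a Wednesday; the first Monday on or after it is 1992-10-26 (5 days later).
From 1992-10-26 to 1993-07-06: 5 + 30 + 31 + 31 + 28 + 31 + 30 + 31 + 30 + 6 = 253 days (rest of October, November, December, January, February, March, April, May, June, July).
253 ÷ 7 = 36 full weeks with remainder 1, so 36 more Mondays after the first → 37.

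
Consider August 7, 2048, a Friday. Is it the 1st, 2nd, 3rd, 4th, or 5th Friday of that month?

Day 7 falls in week ⌈7/7⌉ of the month.
Days 1–7 hold the 1st Friday, 8–14 the 2nd, 15–21 the 3rd, 22–28 the 4th, 29–31 the 5th.
7 is in the range for the 1st.

1st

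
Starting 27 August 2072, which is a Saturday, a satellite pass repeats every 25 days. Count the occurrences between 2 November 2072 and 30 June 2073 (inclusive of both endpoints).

10

Occurrences land 25·i days after 27 August 2072 for i = 0, 1, 2, …
2 November 2072 is 67 days after the start; 67 ÷ 25 = 2 remainder 17; since the remainder is 17, round up to i = 3. First occurrence in the window: #4 on 10 November 2072 (3×25 = 75 days in).
30 June 2073 is 307 days after the start; 307 ÷ 25 = 12 remainder 7. Last occurrence in the window: #13 on 23 June 2073.
Occurrences #4 through #13: 10 in total.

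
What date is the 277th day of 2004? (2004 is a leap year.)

October 3, 2004

January has 31 days (277 − 31 = 246 remain).
February has 29 days (246 − 29 = 217 remain).
March has 31 days (217 − 31 = 186 remain).
April has 30 days (186 − 30 = 156 remain).
May has 31 days (156 − 31 = 125 remain).
June has 30 days (125 − 30 = 95 remain).
July has 31 days (95 − 31 = 64 remain).
August has 31 days (64 − 31 = 33 remain).
September has 30 days (33 − 30 = 3 remain).
3 into October → October 3.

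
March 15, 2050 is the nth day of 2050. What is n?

Days in months before March: 31 + 28 = 59.
Plus 15 days into March → day 74.

74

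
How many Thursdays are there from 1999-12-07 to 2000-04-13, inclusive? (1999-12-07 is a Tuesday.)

1999-12-07 is a Tuesday; the first Thursday on or after it is 1999-12-09 (2 days later).
From 1999-12-09 to 2000-04-13: 22 + 31 + 29 + 31 + 13 = 126 days (rest of December, January, February, March, April).
126 ÷ 7 = 18 full weeks with remainder 0, so 18 more Thursdays after the first → 19.

19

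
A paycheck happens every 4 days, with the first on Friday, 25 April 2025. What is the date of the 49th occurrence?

3 November 2025

The 49th occurrence is 48 intervals after the first: 48 × 4 = 192 days after 25 April 2025.
April has 30 days — 5 days to the end of April leaves 187.
May has 31 days (156 left).
June has 30 days (126 left).
July has 31 days (95 left).
August has 31 days (64 left).
September has 30 days (34 left).
October has 31 days (3 left).
3 days into November → 3 November 2025.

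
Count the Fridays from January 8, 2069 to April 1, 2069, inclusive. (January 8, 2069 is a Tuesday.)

12

January 8, 2069 is a Tuesday; the first Friday on or after it is January 11, 2069 (3 days later).
From January 11, 2069 to April 1, 2069: 20 + 28 + 31 + 1 = 80 days (rest of January, February, March, April).
80 ÷ 7 = 11 full weeks with remainder 3, so 11 more Fridays after the first → 12.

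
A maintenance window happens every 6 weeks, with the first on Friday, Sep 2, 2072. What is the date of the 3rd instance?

Nov 25, 2072

The 3rd occurrence is 2 intervals after the first: 2 × 42 = 84 days after Sep 2, 2072.
Sep has 30 days — 28 days to the end of Sep leaves 56.
Oct has 31 days (25 left).
25 days into Nov → Nov 25, 2072.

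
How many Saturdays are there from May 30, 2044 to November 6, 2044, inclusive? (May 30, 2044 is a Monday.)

23

May 30, 2044 is a Monday; the first Saturday on or after it is June 4, 2044 (5 days later).
From June 4, 2044 to November 6, 2044: 26 + 31 + 31 + 30 + 31 + 6 = 155 days (rest of June, July, August, September, October, November).
155 ÷ 7 = 22 full weeks with remainder 1, so 22 more Saturdays after the first → 23.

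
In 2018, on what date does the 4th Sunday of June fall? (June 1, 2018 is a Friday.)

June 2018 begins on a Friday, so the first Sunday is June 3 (2 days later).
The 4th Sunday is 3 weeks later: 3 + 21 = 24.

June 24, 2018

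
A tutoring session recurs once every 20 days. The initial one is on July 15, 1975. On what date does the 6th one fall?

October 23, 1975

The 6th occurrence is 5 intervals after the first: 5 × 20 = 100 days after July 15, 1975.
July has 31 days — 16 days to the end of July leaves 84.
August has 31 days (53 left).
September has 30 days (23 left).
23 days into October → October 23, 1975.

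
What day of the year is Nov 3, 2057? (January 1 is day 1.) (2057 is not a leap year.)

307

Days in months before Nov: 31 + 28 + 31 + 30 + 31 + 30 + 31 + 31 + 30 + 31 = 304.
Plus 3 days into Nov → day 307.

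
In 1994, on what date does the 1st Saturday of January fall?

1994-01-01

The first Saturday of January 1994 is January 1.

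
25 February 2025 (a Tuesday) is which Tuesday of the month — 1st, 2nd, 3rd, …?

Day 25 falls in week ⌈25/7⌉ of the month.
Days 1–7 hold the 1st Tuesday, 8–14 the 2nd, 15–21 the 3rd, 22–28 the 4th, 29–31 the 5th.
25 is in the range for the 4th.

4th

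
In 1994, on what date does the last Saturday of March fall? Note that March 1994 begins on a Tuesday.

March 1994 begins on a Tuesday, so the first Saturday is March 5 (4 days later).
March 1994 has 31 days. Adding weeks: 5, 12, 19, 26 — the last one ≤ 31 is the 26th.

1994-03-26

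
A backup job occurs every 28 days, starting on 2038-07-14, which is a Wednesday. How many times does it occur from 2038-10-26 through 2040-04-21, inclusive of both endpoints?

Occurrences land 28·i days after 2038-07-14 for i = 0, 1, 2, …
2038-10-26 is 104 days after the start; 104 ÷ 28 = 3 remainder 20; since the remainder is 20, round up to i = 4. First occurrence in the window: #5 on 2038-11-03 (4×28 = 112 days in).
2040-04-21 is 647 days after the start; 647 ÷ 28 = 23 remainder 3. Last occurrence in the window: #24 on 2040-04-18.
Occurrences #5 through #24: 20 in total.

20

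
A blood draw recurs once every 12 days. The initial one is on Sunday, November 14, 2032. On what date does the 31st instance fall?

The 31st occurrence is 30 intervals after the first: 30 × 12 = 360 days after November 14, 2032.
November has 30 days — 16 days to the end of November leaves 344.
December has 31 days (313 left).
January has 31 days (282 left).
February has 28 days (254 left).
March has 31 days (223 left).
April has 30 days (193 left).
May has 31 days (162 left).
June has 30 days (132 left).
July has 31 days (101 left).
August has 31 days (70 left).
September has 30 days (40 left).
October has 31 days (9 left).
9 days into November → November 9, 2033.

November 9, 2033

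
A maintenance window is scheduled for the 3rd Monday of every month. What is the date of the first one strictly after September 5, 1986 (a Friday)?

September 15, 1986

September 1986 starts on a Monday; its first Monday is the 1st, so the 3rd Monday is the 15th — September 15, 1986.
September 15, 1986 is after September 5, 1986, so that is the next one.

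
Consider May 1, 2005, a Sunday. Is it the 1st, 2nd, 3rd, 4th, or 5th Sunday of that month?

1st

Day 1 falls in week ⌈1/7⌉ of the month.
Days 1–7 hold the 1st Sunday, 8–14 the 2nd, 15–21 the 3rd, 22–28 the 4th, 29–31 the 5th.
1 is in the range for the 1st.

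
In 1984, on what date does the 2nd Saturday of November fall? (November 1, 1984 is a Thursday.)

10 November 1984

November 1984 begins on a Thursday, so the first Saturday is November 3 (2 days later).
The 2nd Saturday is 1 weeks later: 3 + 7 = 10.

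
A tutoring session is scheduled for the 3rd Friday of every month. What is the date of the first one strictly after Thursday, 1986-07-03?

July 1986 starts on a Tuesday; its first Friday is the 4th, so the 3rd Friday is the 18th — 1986-07-18.
1986-07-18 is after 1986-07-03, so that is the next one.

1986-07-18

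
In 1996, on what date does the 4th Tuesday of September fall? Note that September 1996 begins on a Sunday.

September 1996 begins on a Sunday, so the first Tuesday is September 3 (2 days later).
The 4th Tuesday is 3 weeks later: 3 + 21 = 24.

1996-09-24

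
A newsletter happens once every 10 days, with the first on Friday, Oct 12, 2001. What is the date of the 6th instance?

Dec 1, 2001

The 6th occurrence is 5 intervals after the first: 5 × 10 = 50 days after Oct 12, 2001.
Oct has 31 days — 19 days to the end of Oct leaves 31.
Nov has 30 days (1 left).
1 day into Dec → Dec 1, 2001.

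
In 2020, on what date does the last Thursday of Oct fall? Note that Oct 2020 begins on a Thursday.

Oct 2020 begins on a Thursday, so the first Thursday is Oct 1.
Oct 2020 has 31 days. Adding weeks: 1, 8, 15, 22, 29 — the last one ≤ 31 is the 29th.

Oct 29, 2020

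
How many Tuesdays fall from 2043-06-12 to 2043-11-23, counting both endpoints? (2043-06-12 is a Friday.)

2043-06-12 is a Friday; the first Tuesday on or after it is 2043-06-16 (4 days later).
From 2043-06-16 to 2043-11-23: 14 + 31 + 31 + 30 + 31 + 23 = 160 days (rest of June, July, August, September, October, November).
160 ÷ 7 = 22 full weeks with remainder 6, so 22 more Tuesdays after the first → 23.

23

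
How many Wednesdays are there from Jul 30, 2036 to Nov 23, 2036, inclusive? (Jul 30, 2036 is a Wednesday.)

Jul 30, 2036 is a Wednesday; the first Wednesday on or after it is Jul 30, 2036.
From Jul 30, 2036 to Nov 23, 2036: 1 + 31 + 30 + 31 + 23 = 116 days (rest of Jul, Aug, Sep, Oct, Nov).
116 ÷ 7 = 16 full weeks with remainder 4, so 16 more Wednesdays after the first → 17.

17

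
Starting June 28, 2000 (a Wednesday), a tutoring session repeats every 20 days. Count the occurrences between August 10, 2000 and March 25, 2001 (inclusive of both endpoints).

Occurrences land 20·i days after June 28, 2000 for i = 0, 1, 2, …
August 10, 2000 is 43 days after the start; 43 ÷ 20 = 2 remainder 3; since the remainder is 3, round up to i = 3. First occurrence in the window: #4 on August 27, 2000 (3×20 = 60 days in).
March 25, 2001 is 270 days after the start; 270 ÷ 20 = 13 remainder 10. Last occurrence in the window: #14 on March 15, 2001.
Occurrences #4 through #14: 11 in total.

11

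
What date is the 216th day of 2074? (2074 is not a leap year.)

January has 31 days (216 − 31 = 185 remain).
February has 28 days (185 − 28 = 157 remain).
March has 31 days (157 − 31 = 126 remain).
April has 30 days (126 − 30 = 96 remain).
May has 31 days (96 − 31 = 65 remain).
June has 30 days (65 − 30 = 35 remain).
July has 31 days (35 − 31 = 4 remain).
4 into August → August 4.

August 4, 2074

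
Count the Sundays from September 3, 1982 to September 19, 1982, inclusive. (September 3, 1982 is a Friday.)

September 3, 1982 is a Friday; the first Sunday on or after it is September 5, 1982 (2 days later).
From September 5, 1982 to September 19, 1982 is 19 − 5 = 14 days.
14 ÷ 7 = 2 full weeks with remainder 0, so 2 more Sundays after the first → 3.

3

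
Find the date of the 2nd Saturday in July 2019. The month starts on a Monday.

July 2019 begins on a Monday, so the first Saturday is July 6 (5 days later).
The 2nd Saturday is 1 weeks later: 6 + 7 = 13.

13 July 2019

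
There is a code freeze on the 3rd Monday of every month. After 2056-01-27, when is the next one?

2056-02-21

January 2056 starts on a Saturday; its first Monday is the 3rd, so the 3rd Monday is the 17th — 2056-01-17.
That is not after 2056-01-27, so look at February 2056.
February 2056 starts on a Tuesday; its first Monday is the 7th, so the 3rd Monday is the 21st — 2056-02-21.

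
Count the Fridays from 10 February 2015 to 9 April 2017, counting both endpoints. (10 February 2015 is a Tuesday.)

10 February 2015 is a Tuesday; the first Friday on or after it is 13 February 2015 (3 days later).
From 13 February 2015 to 9 April 2017: 321 + 366 + 99 = 786 days (rest of 2015, 2016, to 9 April 2017 in 2017).
786 ÷ 7 = 112 full weeks with remainder 2, so 112 more Fridays after the first → 113.

113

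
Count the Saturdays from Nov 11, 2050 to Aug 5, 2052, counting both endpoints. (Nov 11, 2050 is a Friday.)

Nov 11, 2050 is a Friday; the first Saturday on or after it is Nov 12, 2050 (1 day later).
From Nov 12, 2050 to Aug 5, 2052: 49 + 365 + 218 = 632 days (rest of 2050, 2051, to Aug 5, 2052 in 2052).
632 ÷ 7 = 90 full weeks with remainder 2, so 90 more Saturdays after the first → 91.

91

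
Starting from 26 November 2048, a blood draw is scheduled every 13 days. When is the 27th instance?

30 October 2049

The 27th occurrence is 26 intervals after the first: 26 × 13 = 338 days after 26 November 2048.
November has 30 days — 4 days to the end of November leaves 334.
December has 31 days (303 left).
January has 31 days (272 left).
February has 28 days (244 left).
March has 31 days (213 left).
April has 30 days (183 left).
May has 31 days (152 left).
June has 30 days (122 left).
July has 31 days (91 left).
August has 31 days (60 left).
September has 30 days (30 left).
30 days into October → 30 October 2049.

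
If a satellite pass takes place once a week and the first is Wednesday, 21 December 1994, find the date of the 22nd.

17 May 1995

The 22nd occurrence is 21 intervals after the first: 21 × 7 = 147 days after 21 December 1994.
December has 31 days — 10 days to the end of December leaves 137.
January has 31 days (106 left).
February has 28 days (78 left).
March has 31 days (47 left).
April has 30 days (17 left).
17 days into May → 17 May 1995.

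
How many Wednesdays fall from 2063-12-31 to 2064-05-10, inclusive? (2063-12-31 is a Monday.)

2063-12-31 is a Monday; the first Wednesday on or after it is 2064-01-02 (2 days later).
From 2064-01-02 to 2064-05-10: 29 + 29 + 31 + 30 + 10 = 129 days (rest of January, February, March, April, May).
129 ÷ 7 = 18 full weeks with remainder 3, so 18 more Wednesdays after the first → 19.

19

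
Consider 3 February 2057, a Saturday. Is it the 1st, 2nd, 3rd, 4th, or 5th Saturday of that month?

1st

Day 3 falls in week ⌈3/7⌉ of the month.
Days 1–7 hold the 1st Saturday, 8–14 the 2nd, 15–21 the 3rd, 22–28 the 4th, 29–31 the 5th.
3 is in the range for the 1st.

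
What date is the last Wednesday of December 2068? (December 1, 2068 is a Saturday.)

December 2068 begins on a Saturday, so the first Wednesday is December 5 (4 days later).
December 2068 has 31 days. Adding weeks: 5, 12, 19, 26 — the last one ≤ 31 is the 26th.

December 26, 2068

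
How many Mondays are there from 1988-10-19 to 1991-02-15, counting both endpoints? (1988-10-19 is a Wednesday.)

1988-10-19 is a Wednesday; the first Monday on or after it is 1988-10-24 (5 days later).
From 1988-10-24 to 1991-02-15: 68 + 365 + 365 + 46 = 844 days (rest of 1988, 1989, 1990, to 1991-02-15 in 1991).
844 ÷ 7 = 120 full weeks with remainder 4, so 120 more Mondays after the first → 121.

121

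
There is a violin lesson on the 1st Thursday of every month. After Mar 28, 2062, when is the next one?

Apr 6, 2062

Mar 2062 starts on a Wednesday, so its 1st Thursday is Mar 2, 2062 (1 day in).
That is not after Mar 28, 2062, so look at Apr 2062.
Apr 2062 starts on a Saturday, so its 1st Thursday is Apr 6, 2062 (5 days in).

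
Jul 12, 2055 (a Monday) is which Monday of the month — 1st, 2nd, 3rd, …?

Day 12 falls in week ⌈12/7⌉ of the month.
Days 1–7 hold the 1st Monday, 8–14 the 2nd, 15–21 the 3rd, 22–28 the 4th, 29–31 the 5th.
12 is in the range for the 2nd.

2nd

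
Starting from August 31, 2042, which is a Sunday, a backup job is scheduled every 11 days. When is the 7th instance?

The 7th occurrence is 6 intervals after the first: 6 × 11 = 66 days after August 31, 2042.
August has 31 days — 0 days to the end of August leaves 66.
September has 30 days (36 left).
October has 31 days (5 left).
5 days into November → November 5, 2042.

November 5, 2042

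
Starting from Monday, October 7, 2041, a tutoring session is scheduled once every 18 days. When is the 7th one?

January 23, 2042

The 7th occurrence is 6 intervals after the first: 6 × 18 = 108 days after October 7, 2041.
October has 31 days — 24 days to the end of October leaves 84.
November has 30 days (54 left).
December has 31 days (23 left).
23 days into January → January 23, 2042.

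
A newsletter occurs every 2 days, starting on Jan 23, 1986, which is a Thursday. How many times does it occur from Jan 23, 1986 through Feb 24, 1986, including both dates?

17

Occurrences land 2·i days after Jan 23, 1986 for i = 0, 1, 2, …
The window opens on the start date, so the first occurrence inside is #1 on Jan 23, 1986.
Feb 24, 1986 is 32 days after the start; 32 ÷ 2 = 16 remainder 0. Last occurrence in the window: #17 on Feb 24, 1986.
Occurrences #1 through #17: 17 in total.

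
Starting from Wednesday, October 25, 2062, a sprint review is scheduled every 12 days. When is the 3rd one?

November 18, 2062

The 3rd occurrence is 2 intervals after the first: 2 × 12 = 24 days after October 25, 2062.
October has 31 days — 6 days to the end of October leaves 18.
18 days into November → November 18, 2062.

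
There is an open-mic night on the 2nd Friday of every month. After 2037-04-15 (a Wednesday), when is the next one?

April 2037 starts on a Wednesday; its first Friday is the 3rd, so the 2nd Friday is the 10th — 2037-04-10.
That is not after 2037-04-15, so look at May 2037.
May 2037 starts on a Friday; its first Friday is the 1st, so the 2nd Friday is the 8th — 2037-05-08.

2037-05-08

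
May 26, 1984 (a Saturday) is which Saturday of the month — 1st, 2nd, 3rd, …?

4th

Day 26 falls in week ⌈26/7⌉ of the month.
Days 1–7 hold the 1st Saturday, 8–14 the 2nd, 15–21 the 3rd, 22–28 the 4th, 29–31 the 5th.
26 is in the range for the 4th.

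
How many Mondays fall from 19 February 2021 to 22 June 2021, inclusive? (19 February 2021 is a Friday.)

18

19 February 2021 is a Friday; the first Monday on or after it is 22 February 2021 (3 days later).
From 22 February 2021 to 22 June 2021: 6 + 31 + 30 + 31 + 22 = 120 days (rest of February, March, April, May, June).
120 ÷ 7 = 17 full weeks with remainder 1, so 17 more Mondays after the first → 18.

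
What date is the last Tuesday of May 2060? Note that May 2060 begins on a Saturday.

25 May 2060

May 2060 begins on a Saturday, so the first Tuesday is May 4 (3 days later).
May 2060 has 31 days. Adding weeks: 4, 11, 18, 25 — the last one ≤ 31 is the 25th.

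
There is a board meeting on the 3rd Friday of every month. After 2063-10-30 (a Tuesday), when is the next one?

October 2063 starts on a Monday; its first Friday is the 5th, so the 3rd Friday is the 19th — 2063-10-19.
That is not after 2063-10-30, so look at November 2063.
November 2063 starts on a Thursday; its first Friday is the 2nd, so the 3rd Friday is the 16th — 2063-11-16.

2063-11-16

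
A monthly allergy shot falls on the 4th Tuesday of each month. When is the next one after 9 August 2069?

27 August 2069

August 2069 starts on a Thursday; its first Tuesday is the 6th, so the 4th Tuesday is the 27th — 27 August 2069.
27 August 2069 is after 9 August 2069, so that is the next one.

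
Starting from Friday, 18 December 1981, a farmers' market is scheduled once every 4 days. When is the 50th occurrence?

The 50th occurrence is 49 intervals after the first: 49 × 4 = 196 days after 18 December 1981.
December has 31 days — 13 days to the end of December leaves 183.
January has 31 days (152 left).
February has 28 days (124 left).
March has 31 days (93 left).
April has 30 days (63 left).
May has 31 days (32 left).
June has 30 days (2 left).
2 days into July → 2 July 1982.

2 July 1982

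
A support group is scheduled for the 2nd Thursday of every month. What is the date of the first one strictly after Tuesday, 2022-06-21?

2022-07-14

June 2022 starts on a Wednesday; its first Thursday is the 2nd, so the 2nd Thursday is the 9th — 2022-06-09.
That is not after 2022-06-21, so look at July 2022.
July 2022 starts on a Friday; its first Thursday is the 7th, so the 2nd Thursday is the 14th — 2022-07-14.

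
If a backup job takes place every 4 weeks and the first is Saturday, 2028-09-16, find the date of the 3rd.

The 3rd occurrence is 2 intervals after the first: 2 × 28 = 56 days after 2028-09-16.
September has 30 days — 14 days to the end of September leaves 42.
October has 31 days (11 left).
11 days into November → 2028-11-11.

2028-11-11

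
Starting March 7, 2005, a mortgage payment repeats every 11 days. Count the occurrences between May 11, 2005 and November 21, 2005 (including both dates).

18

Occurrences land 11·i days after March 7, 2005 for i = 0, 1, 2, …
May 11, 2005 is 65 days after the start; 65 ÷ 11 = 5 remainder 10; since the remainder is 10, round up to i = 6. First occurrence in the window: #7 on May 12, 2005 (6×11 = 66 days in).
November 21, 2005 is 259 days after the start; 259 ÷ 11 = 23 remainder 6. Last occurrence in the window: #24 on November 15, 2005.
Occurrences #7 through #24: 18 in total.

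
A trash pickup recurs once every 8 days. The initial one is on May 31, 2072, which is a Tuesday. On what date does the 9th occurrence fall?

Aug 3, 2072

The 9th occurrence is 8 intervals after the first: 8 × 8 = 64 days after May 31, 2072.
May has 31 days — 0 days to the end of May leaves 64.
Jun has 30 days (34 left).
Jul has 31 days (3 left).
3 days into Aug → Aug 3, 2072.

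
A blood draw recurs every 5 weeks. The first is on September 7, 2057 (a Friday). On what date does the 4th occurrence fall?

December 21, 2057

The 4th occurrence is 3 intervals after the first: 3 × 35 = 105 days after September 7, 2057.
September has 30 days — 23 days to the end of September leaves 82.
October has 31 days (51 left).
November has 30 days (21 left).
21 days into December → December 21, 2057.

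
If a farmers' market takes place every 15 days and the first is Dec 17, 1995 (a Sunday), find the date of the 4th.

The 4th occurrence is 3 intervals after the first: 3 × 15 = 45 days after Dec 17, 1995.
Dec has 31 days — 14 days to the end of Dec leaves 31.
31 days into Jan → Jan 31, 1996.

Jan 31, 1996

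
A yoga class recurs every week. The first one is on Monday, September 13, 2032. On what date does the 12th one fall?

The 12th occurrence is 11 intervals after the first: 11 × 7 = 77 days after September 13, 2032.
September has 30 days — 17 days to the end of September leaves 60.
October has 31 days (29 left).
29 days into November → November 29, 2032.

November 29, 2032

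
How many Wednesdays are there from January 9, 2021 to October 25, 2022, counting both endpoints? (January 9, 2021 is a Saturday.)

January 9, 2021 is a Saturday; the first Wednesday on or after it is January 13, 2021 (4 days later).
From January 13, 2021 to October 25, 2022: 352 + 298 = 650 days (rest of 2021, to October 25, 2022 in 2022).
650 ÷ 7 = 92 full weeks with remainder 6, so 92 more Wednesdays after the first → 93.

93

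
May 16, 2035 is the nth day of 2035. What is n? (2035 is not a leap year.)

136

Days in months before May: 31 + 28 + 31 + 30 = 120.
Plus 16 days into May → day 136.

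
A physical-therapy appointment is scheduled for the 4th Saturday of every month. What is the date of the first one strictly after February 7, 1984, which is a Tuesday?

February 1984 starts on a Wednesday; its first Saturday is the 4th, so the 4th Saturday is the 25th — February 25, 1984.
February 25, 1984 is after February 7, 1984, so that is the next one.

February 25, 1984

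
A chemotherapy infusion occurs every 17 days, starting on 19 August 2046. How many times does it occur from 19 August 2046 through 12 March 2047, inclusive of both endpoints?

Occurrences land 17·i days after 19 August 2046 for i = 0, 1, 2, …
The window opens on the start date, so the first occurrence inside is #1 on 19 August 2046.
12 March 2047 is 205 days after the start; 205 ÷ 17 = 12 remainder 1. Last occurrence in the window: #13 on 11 March 2047.
Occurrences #1 through #13: 13 in total.

13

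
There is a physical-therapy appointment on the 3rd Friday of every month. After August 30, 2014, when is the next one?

September 19, 2014

August 2014 starts on a Friday; its first Friday is the 1st, so the 3rd Friday is the 15th — August 15, 2014.
That is not after August 30, 2014, so look at September 2014.
September 2014 starts on a Monday; its first Friday is the 5th, so the 3rd Friday is the 19th — September 19, 2014.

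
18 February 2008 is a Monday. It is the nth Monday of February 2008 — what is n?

3rd

Day 18 falls in week ⌈18/7⌉ of the month.
Days 1–7 hold the 1st Monday, 8–14 the 2nd, 15–21 the 3rd, 22–28 the 4th, 29–31 the 5th.
18 is in the range for the 3rd.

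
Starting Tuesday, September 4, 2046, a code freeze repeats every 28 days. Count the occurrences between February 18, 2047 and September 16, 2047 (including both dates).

Occurrences land 28·i days after September 4, 2046 for i = 0, 1, 2, …
February 18, 2047 is 167 days after the start; 167 ÷ 28 = 5 remainder 27; since the remainder is 27, round up to i = 6. First occurrence in the window: #7 on February 19, 2047 (6×28 = 168 days in).
September 16, 2047 is 377 days after the start; 377 ÷ 28 = 13 remainder 13. Last occurrence in the window: #14 on September 3, 2047.
Occurrences #7 through #14: 8 in total.

8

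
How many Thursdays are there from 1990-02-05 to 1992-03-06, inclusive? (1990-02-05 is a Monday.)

1990-02-05 is a Monday; the first Thursday on or after it is 1990-02-08 (3 days later).
From 1990-02-08 to 1992-03-06: 326 + 365 + 66 = 757 days (rest of 1990, 1991, to 1992-03-06 in 1992).
757 ÷ 7 = 108 full weeks with remainder 1, so 108 more Thursdays after the first → 109.

109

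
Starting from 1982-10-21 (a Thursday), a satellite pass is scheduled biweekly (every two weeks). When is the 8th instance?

1983-01-27

The 8th occurrence is 7 intervals after the first: 7 × 14 = 98 days after 1982-10-21.
October has 31 days — 10 days to the end of October leaves 88.
November has 30 days (58 left).
December has 31 days (27 left).
27 days into January → 1983-01-27.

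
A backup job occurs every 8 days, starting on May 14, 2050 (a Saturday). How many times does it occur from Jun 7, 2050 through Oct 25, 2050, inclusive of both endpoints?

Occurrences land 8·i days after May 14, 2050 for i = 0, 1, 2, …
Jun 7, 2050 is 24 days after the start; 24 ÷ 8 = 3 remainder 0. First occurrence in the window: #4 on Jun 7, 2050 (3×8 = 24 days in).
Oct 25, 2050 is 164 days after the start; 164 ÷ 8 = 20 remainder 4. Last occurrence in the window: #21 on Oct 21, 2050.
Occurrences #4 through #21: 18 in total.

18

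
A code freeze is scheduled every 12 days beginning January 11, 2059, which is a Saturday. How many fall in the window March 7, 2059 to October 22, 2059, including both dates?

19

Occurrences land 12·i days after January 11, 2059 for i = 0, 1, 2, …
March 7, 2059 is 55 days after the start; 55 ÷ 12 = 4 remainder 7; since the remainder is 7, round up to i = 5. First occurrence in the window: #6 on March 12, 2059 (5×12 = 60 days in).
October 22, 2059 is 284 days after the start; 284 ÷ 12 = 23 remainder 8. Last occurrence in the window: #24 on October 14, 2059.
Occurrences #6 through #24: 19 in total.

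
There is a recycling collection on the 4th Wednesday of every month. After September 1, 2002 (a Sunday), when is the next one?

September 25, 2002

September 2002 starts on a Sunday; its first Wednesday is the 4th, so the 4th Wednesday is the 25th — September 25, 2002.
September 25, 2002 is after September 1, 2002, so that is the next one.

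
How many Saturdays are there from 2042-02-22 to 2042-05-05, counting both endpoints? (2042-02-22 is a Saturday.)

2042-02-22 is a Saturday; the first Saturday on or after it is 2042-02-22.
From 2042-02-22 to 2042-05-05: 6 + 31 + 30 + 5 = 72 days (rest of February, March, April, May).
72 ÷ 7 = 10 full weeks with remainder 2, so 10 more Saturdays after the first → 11.

11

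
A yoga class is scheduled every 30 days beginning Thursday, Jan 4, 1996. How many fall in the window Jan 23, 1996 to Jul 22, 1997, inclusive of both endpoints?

Occurrences land 30·i days after Jan 4, 1996 for i = 0, 1, 2, …
Jan 23, 1996 is 19 days after the start; 19 ÷ 30 = 0 remainder 19; since the remainder is 19, round up to i = 1. First occurrence in the window: #2 on Feb 3, 1996 (1×30 = 30 days in).
Jul 22, 1997 is 565 days after the start; 565 ÷ 30 = 18 remainder 25. Last occurrence in the window: #19 on Jun 27, 1997.
Occurrences #2 through #19: 18 in total.

18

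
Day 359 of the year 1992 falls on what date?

Jan has 31 days (359 − 31 = 328 remain).
Feb has 29 days (328 − 29 = 299 remain).
Mar has 31 days (299 − 31 = 268 remain).
Apr has 30 days (268 − 30 = 238 remain).
May has 31 days (238 − 31 = 207 remain).
Jun has 30 days (207 − 30 = 177 remain).
Jul has 31 days (177 − 31 = 146 remain).
Aug has 31 days (146 − 31 = 115 remain).
Sep has 30 days (115 − 30 = 85 remain).
Oct has 31 days (85 − 31 = 54 remain).
Nov has 30 days (54 − 30 = 24 remain).
24 into Dec → Dec 24.

Dec 24, 1992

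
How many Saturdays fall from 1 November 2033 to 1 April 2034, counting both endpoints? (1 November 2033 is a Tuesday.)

1 November 2033 is a Tuesday; the first Saturday on or after it is 5 November 2033 (4 days later).
From 5 November 2033 to 1 April 2034: 25 + 31 + 31 + 28 + 31 + 1 = 147 days (rest of November, December, January, February, March, April).
147 ÷ 7 = 21 full weeks with remainder 0, so 21 more Saturdays after the first → 22.

22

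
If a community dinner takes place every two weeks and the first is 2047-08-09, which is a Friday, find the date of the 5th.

2047-10-04

The 5th occurrence is 4 intervals after the first: 4 × 14 = 56 days after 2047-08-09.
August has 31 days — 22 days to the end of August leaves 34.
September has 30 days (4 left).
4 days into October → 2047-10-04.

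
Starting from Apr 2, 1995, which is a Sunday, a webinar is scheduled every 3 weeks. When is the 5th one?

The 5th occurrence is 4 intervals after the first: 4 × 21 = 84 days after Apr 2, 1995.
Apr has 30 days — 28 days to the end of Apr leaves 56.
May has 31 days (25 left).
25 days into Jun → Jun 25, 1995.

Jun 25, 1995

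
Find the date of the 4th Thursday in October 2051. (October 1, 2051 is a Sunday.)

October 2051 begins on a Sunday, so the first Thursday is October 5 (4 days later).
The 4th Thursday is 3 weeks later: 5 + 21 = 26.

26 October 2051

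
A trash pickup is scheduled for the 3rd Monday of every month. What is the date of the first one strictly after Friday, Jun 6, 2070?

Jun 2070 starts on a Sunday; its first Monday is the 2nd, so the 3rd Monday is the 16th — Jun 16, 2070.
Jun 16, 2070 is after Jun 6, 2070, so that is the next one.

Jun 16, 2070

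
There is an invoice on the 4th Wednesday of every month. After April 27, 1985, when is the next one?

April 1985 starts on a Monday; its first Wednesday is the 3rd, so the 4th Wednesday is the 24th — April 24, 1985.
That is not after April 27, 1985, so look at May 1985.
May 1985 starts on a Wednesday; its first Wednesday is the 1st, so the 4th Wednesday is the 22nd — May 22, 1985.

May 22, 1985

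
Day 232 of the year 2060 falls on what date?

January has 31 days (232 − 31 = 201 remain).
February has 29 days (201 − 29 = 172 remain).
March has 31 days (172 − 31 = 141 remain).
April has 30 days (141 − 30 = 111 remain).
May has 31 days (111 − 31 = 80 remain).
June has 30 days (80 − 30 = 50 remain).
July has 31 days (50 − 31 = 19 remain).
19 into August → August 19.

August 19, 2060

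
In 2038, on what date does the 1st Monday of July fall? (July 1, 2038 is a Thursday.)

5 July 2038

July 2038 begins on a Thursday, so the first Monday is July 5 (4 days later).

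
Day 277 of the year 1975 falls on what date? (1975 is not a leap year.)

Oct 4, 1975

Jan has 31 days (277 − 31 = 246 remain).
Feb has 28 days (246 − 28 = 218 remain).
Mar has 31 days (218 − 31 = 187 remain).
Apr has 30 days (187 − 30 = 157 remain).
May has 31 days (157 − 31 = 126 remain).
Jun has 30 days (126 − 30 = 96 remain).
Jul has 31 days (96 − 31 = 65 remain).
Aug has 31 days (65 − 31 = 34 remain).
Sep has 30 days (34 − 30 = 4 remain).
4 into Oct → Oct 4.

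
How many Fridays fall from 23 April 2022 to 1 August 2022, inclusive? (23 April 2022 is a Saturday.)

23 April 2022 is a Saturday; the first Friday on or after it is 29 April 2022 (6 days later).
From 29 April 2022 to 1 August 2022: 1 + 31 + 30 + 31 + 1 = 94 days (rest of April, May, June, July, August).
94 ÷ 7 = 13 full weeks with remainder 3, so 13 more Fridays after the first → 14.

14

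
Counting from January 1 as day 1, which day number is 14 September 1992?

258

Days in months before September: 31 + 29 + 31 + 30 + 31 + 30 + 31 + 31 = 244.
Plus 14 days into September → day 258.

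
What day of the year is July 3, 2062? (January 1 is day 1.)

Days in months before July: 31 + 28 + 31 + 30 + 31 + 30 = 181.
Plus 3 days into July → day 184.

184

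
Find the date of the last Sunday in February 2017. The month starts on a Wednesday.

February 2017 begins on a Wednesday, so the first Sunday is February 5 (4 days later).
February 2017 has 28 days. Adding weeks: 5, 12, 19, 26 — the last one ≤ 28 is the 26th.

February 26, 2017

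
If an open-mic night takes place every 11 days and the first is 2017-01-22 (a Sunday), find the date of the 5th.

The 5th occurrence is 4 intervals after the first: 4 × 11 = 44 days after 2017-01-22.
January has 31 days — 9 days to the end of January leaves 35.
February has 28 days (7 left).
7 days into March → 2017-03-07.

2017-03-07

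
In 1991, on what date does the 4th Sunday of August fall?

25 August 1991

The first Sunday of August 1991 is August 4.
The 4th Sunday is 3 weeks later: 4 + 21 = 25.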